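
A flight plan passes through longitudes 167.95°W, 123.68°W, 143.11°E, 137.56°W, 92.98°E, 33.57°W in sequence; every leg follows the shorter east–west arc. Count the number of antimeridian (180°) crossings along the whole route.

Leg 1: -167.95° → -123.68°, shortest Δλ = 44.27° (east) — does not cross 180°.
Leg 2: -123.68° → +143.11°, shortest Δλ = -93.21° (west) — crosses 180°.
Leg 3: +143.11° → -137.56°, shortest Δλ = 79.33° (east) — crosses 180°.
Leg 4: -137.56° → +92.98°, shortest Δλ = -129.46° (west) — crosses 180°.
Leg 5: +92.98° → -33.57°, shortest Δλ = -126.55° (west) — does not cross 180°.
Total crossings: 3.

3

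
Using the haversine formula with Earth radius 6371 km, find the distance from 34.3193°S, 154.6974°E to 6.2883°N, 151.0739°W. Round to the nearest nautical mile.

Δλ = -151.0739 − 154.6974 = -305.7713°; wrapped into (−180°, 180°]: 54.2287°.
Δφ = 6.2883 − -34.3193 = 40.6076°.
a = sin²(Δφ/2) + cos φ₁ · cos φ₂ · sin²(Δλ/2) = 0.290937.
c = 2·atan2(√a, √(1−a)) = 1.13941 rad → d = 6371·c ≈ 7259.21 km ≈ 3919.66 nmi.

3920 nmi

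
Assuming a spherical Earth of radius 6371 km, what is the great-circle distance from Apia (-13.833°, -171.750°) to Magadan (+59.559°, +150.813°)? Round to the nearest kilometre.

Δλ = 150.813 − -171.750 = 322.563°; wrapped into (−180°, 180°]: -37.437°.
Δφ = 59.559 − -13.833 = 73.392°.
a = sin²(Δφ/2) + cos φ₁ · cos φ₂ · sin²(Δλ/2) = 0.407755.
c = 2·atan2(√a, √(1−a)) = 1.38524 rad → d = 6371·c ≈ 8825.38 km.

8825 km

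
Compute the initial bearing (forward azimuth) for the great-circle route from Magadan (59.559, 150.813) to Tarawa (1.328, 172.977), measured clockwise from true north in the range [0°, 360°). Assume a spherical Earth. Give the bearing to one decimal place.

154.4°

Δλ = 172.977 − 150.813 = 22.164°.
θ = atan2( sin Δλ · cos φ₂ , cos φ₁ · sin φ₂ − sin φ₁ · cos φ₂ · cos Δλ )
  = atan2(0.37716, -0.78649) = 154.380° → normalised to [0°, 360°): 154.380°.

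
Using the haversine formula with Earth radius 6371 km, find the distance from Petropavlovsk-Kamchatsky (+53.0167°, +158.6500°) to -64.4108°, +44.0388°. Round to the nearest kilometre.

16230 km

Δλ = 44.0388 − 158.6500 = -114.6112°.
Δφ = -64.4108 − 53.0167 = -117.4275°.
a = sin²(Δφ/2) + cos φ₁ · cos φ₂ · sin²(Δλ/2) = 0.914334.
c = 2·atan2(√a, √(1−a)) = 2.54752 rad → d = 6371·c ≈ 16230.25 km.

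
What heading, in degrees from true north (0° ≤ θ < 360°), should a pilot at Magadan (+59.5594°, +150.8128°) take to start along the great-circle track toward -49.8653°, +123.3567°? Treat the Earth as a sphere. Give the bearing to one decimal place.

198.7°

Δλ = 123.3567 − 150.8128 = -27.4561°.
θ = atan2( sin Δλ · cos φ₂ , cos φ₁ · sin φ₂ − sin φ₁ · cos φ₂ · cos Δλ )
  = atan2(-0.29720, -0.88048) = -161.348° → normalised to [0°, 360°): 198.652°.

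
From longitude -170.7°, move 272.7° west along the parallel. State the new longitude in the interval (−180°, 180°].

-83.4°

Start at -170.7°; shift −272.7° → -443.4°.
-443.4° lies outside (−180°, 180°]; add 360° → -83.4°.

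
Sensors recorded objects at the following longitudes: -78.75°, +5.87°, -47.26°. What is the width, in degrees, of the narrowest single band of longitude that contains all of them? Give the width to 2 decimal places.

Sort the longitudes: -78.75°, -47.26°, +5.87°.
Eastward gaps between consecutive values (wrapping around): 31.49°, 53.13°, 275.38°.
Largest gap = 275.38° ⇒ minimal covering band is its complement: 360° − 275.38° = 84.62°.
Band runs from -78.75° eastward to +5.87°.

84.62°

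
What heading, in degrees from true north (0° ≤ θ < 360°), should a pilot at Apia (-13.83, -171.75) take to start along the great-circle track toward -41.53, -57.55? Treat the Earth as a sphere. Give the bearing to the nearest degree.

136°

Δλ = -57.55 − -171.75 = 114.20°.
θ = atan2( sin Δλ · cos φ₂ , cos φ₁ · sin φ₂ − sin φ₁ · cos φ₂ · cos Δλ )
  = atan2(0.68282, -0.71715) = 136.405° → normalised to [0°, 360°): 136.405°.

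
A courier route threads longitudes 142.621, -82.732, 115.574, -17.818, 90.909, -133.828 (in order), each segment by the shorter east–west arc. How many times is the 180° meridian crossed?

Leg 1: +142.621° → -82.732°, shortest Δλ = 134.647° (east) — crosses 180°.
Leg 2: -82.732° → +115.574°, shortest Δλ = -161.694° (west) — crosses 180°.
Leg 3: +115.574° → -17.818°, shortest Δλ = -133.392° (west) — does not cross 180°.
Leg 4: -17.818° → +90.909°, shortest Δλ = 108.727° (east) — does not cross 180°.
Leg 5: +90.909° → -133.828°, shortest Δλ = 135.263° (east) — crosses 180°.
Total crossings: 3.

3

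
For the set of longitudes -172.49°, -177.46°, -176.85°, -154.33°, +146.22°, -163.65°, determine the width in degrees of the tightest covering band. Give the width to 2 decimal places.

59.45°

Sort the longitudes: -177.46°, -176.85°, -172.49°, -163.65°, -154.33°, +146.22°.
Eastward gaps between consecutive values (wrapping around): 0.61°, 4.36°, 8.84°, 9.32°, 300.55°, 36.32°.
Largest gap = 300.55° ⇒ minimal covering band is its complement: 360° − 300.55° = 59.45°.
Band runs from +146.22° eastward to -154.33°, crossing the antimeridian.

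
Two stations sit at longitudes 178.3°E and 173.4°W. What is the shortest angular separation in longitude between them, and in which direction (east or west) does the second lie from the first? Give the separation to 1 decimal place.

Raw difference: -173.4 − 178.3 = -351.7°.
Normalise into (−180°, 180°]: -351.7° + 360° = 8.3°.
Positive ⇒ the second point lies to the east; separation 8.3°.

8.3° east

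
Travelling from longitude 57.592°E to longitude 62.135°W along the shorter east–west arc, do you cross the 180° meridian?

Signed shortest Δλ = ((-62.135 − 57.592 + 180) mod 360) − 180 = -119.727°.
Going west by 119.727° from +57.592° reaches -62.135° without touching 180°.

No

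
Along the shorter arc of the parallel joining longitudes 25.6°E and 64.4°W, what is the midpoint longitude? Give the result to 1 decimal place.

Signed shortest Δλ from +25.6° to -64.4° is -90.0°.
Midpoint longitude = +25.6° + (-90.0°)/2 = +25.6° − 45.0° = -19.4°.

19.4°W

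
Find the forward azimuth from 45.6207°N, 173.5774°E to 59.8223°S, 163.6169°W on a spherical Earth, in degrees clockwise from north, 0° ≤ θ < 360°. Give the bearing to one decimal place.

168.2°

Δλ = -163.6169 − 173.5774 = -337.1943°; wrapped into (−180°, 180°]: 22.8057°.
θ = atan2( sin Δλ · cos φ₂ , cos φ₁ · sin φ₂ − sin φ₁ · cos φ₂ · cos Δλ )
  = atan2(0.19484, -0.93581) = 168.239° → normalised to [0°, 360°): 168.239°.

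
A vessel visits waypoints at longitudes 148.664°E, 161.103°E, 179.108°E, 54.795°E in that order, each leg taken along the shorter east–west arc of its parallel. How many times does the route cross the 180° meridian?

Leg 1: +148.664° → +161.103°, shortest Δλ = 12.439° (east) — does not cross 180°.
Leg 2: +161.103° → +179.108°, shortest Δλ = 18.005° (east) — does not cross 180°.
Leg 3: +179.108° → +54.795°, shortest Δλ = -124.313° (west) — does not cross 180°.
Total crossings: 0.

0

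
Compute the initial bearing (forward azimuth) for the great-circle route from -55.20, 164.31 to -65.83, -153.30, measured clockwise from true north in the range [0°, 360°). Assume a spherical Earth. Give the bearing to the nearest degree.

135°

Δλ = -153.30 − 164.31 = -317.61°; wrapped into (−180°, 180°]: 42.39°.
θ = atan2( sin Δλ · cos φ₂ , cos φ₁ · sin φ₂ − sin φ₁ · cos φ₂ · cos Δλ )
  = atan2(0.27604, -0.27236) = 134.616° → normalised to [0°, 360°): 134.616°.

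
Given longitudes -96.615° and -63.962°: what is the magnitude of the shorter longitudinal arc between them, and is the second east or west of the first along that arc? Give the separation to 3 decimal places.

Raw difference: -63.962 − -96.615 = 32.653°.
Normalise into (−180°, 180°]: 32.653° stays 32.653°.
Positive ⇒ the second point lies to the east; separation 32.653°.

32.653° east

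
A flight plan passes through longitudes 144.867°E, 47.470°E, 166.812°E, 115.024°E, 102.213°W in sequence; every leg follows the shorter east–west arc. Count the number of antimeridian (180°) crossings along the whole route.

1

Leg 1: +144.867° → +47.470°, shortest Δλ = -97.397° (west) — does not cross 180°.
Leg 2: +47.470° → +166.812°, shortest Δλ = 119.342° (east) — does not cross 180°.
Leg 3: +166.812° → +115.024°, shortest Δλ = -51.788° (west) — does not cross 180°.
Leg 4: +115.024° → -102.213°, shortest Δλ = 142.763° (east) — crosses 180°.
Total crossings: 1.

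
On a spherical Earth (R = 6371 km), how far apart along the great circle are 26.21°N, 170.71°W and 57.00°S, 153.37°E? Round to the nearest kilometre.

9846 km

Δλ = 153.37 − -170.71 = 324.08°; wrapped into (−180°, 180°]: -35.92°.
Δφ = -57.00 − 26.21 = -83.21°.
a = sin²(Δφ/2) + cos φ₁ · cos φ₂ · sin²(Δλ/2) = 0.487345.
c = 2·atan2(√a, √(1−a)) = 1.54548 rad → d = 6371·c ≈ 9846.28 km.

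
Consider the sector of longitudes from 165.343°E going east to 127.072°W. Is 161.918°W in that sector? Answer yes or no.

Yes

Band width going east from +165.343° to -127.072°: ((-127.072 − 165.343) mod 360) = 67.585°.
Offset of -161.918° east of the west edge: ((-161.918 − 165.343) mod 360) = 32.739°.
32.739° ≤ 67.585° ⇒ inside.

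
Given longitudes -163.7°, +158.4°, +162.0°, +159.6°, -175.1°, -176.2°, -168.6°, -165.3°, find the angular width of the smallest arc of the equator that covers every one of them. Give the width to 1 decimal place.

Sort the longitudes: -176.2°, -175.1°, -168.6°, -165.3°, -163.7°, +158.4°, +159.6°, +162.0°.
Eastward gaps between consecutive values (wrapping around): 1.1°, 6.5°, 3.3°, 1.6°, 322.1°, 1.2°, 2.4°, 21.8°.
Largest gap = 322.1° ⇒ minimal covering band is its complement: 360° − 322.1° = 37.9°.
Band runs from +158.4° eastward to -163.7°, crossing the antimeridian.

37.9°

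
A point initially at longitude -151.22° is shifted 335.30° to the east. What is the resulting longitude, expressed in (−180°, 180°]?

-175.92°

Start at -151.22°; shift +335.30° → +184.08°.
+184.08° lies outside (−180°, 180°]; subtract 360° → -175.92°.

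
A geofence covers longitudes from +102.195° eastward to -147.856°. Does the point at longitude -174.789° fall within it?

Yes

Band width going east from +102.195° to -147.856°: ((-147.856 − 102.195) mod 360) = 109.949°.
Offset of -174.789° east of the west edge: ((-174.789 − 102.195) mod 360) = 83.016°.
83.016° ≤ 109.949° ⇒ inside.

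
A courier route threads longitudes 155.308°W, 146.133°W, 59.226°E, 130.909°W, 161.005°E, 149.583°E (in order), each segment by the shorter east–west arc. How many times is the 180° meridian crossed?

Leg 1: -155.308° → -146.133°, shortest Δλ = 9.175° (east) — does not cross 180°.
Leg 2: -146.133° → +59.226°, shortest Δλ = -154.641° (west) — crosses 180°.
Leg 3: +59.226° → -130.909°, shortest Δλ = 169.865° (east) — crosses 180°.
Leg 4: -130.909° → +161.005°, shortest Δλ = -68.086° (west) — crosses 180°.
Leg 5: +161.005° → +149.583°, shortest Δλ = -11.422° (west) — does not cross 180°.
Total crossings: 3.

3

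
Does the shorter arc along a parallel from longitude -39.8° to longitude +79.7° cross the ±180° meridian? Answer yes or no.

No

Signed shortest Δλ = ((79.7 − -39.8 + 180) mod 360) − 180 = 119.5°.
Going east by 119.5° from -39.8° reaches +79.7° without touching 180°.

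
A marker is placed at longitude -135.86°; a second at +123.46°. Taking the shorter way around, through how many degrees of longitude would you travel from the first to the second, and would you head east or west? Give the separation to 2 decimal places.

Raw difference: 123.46 − -135.86 = 259.32°.
Normalise into (−180°, 180°]: 259.32° − 360° = -100.68°.
Negative ⇒ the second point lies to the west; separation 100.68°.

100.68° west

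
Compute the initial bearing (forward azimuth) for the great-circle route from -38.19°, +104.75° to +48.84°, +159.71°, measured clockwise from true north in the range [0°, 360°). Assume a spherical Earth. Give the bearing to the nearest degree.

Δλ = 159.71 − 104.75 = 54.96°.
θ = atan2( sin Δλ · cos φ₂ , cos φ₁ · sin φ₂ − sin φ₁ · cos φ₂ · cos Δλ )
  = atan2(0.53887, 0.82537) = 33.140° → normalised to [0°, 360°): 33.140°.

33°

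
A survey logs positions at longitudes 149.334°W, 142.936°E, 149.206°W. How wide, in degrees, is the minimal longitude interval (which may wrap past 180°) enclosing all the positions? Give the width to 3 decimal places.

Sort the longitudes: -149.334°, -149.206°, +142.936°.
Eastward gaps between consecutive values (wrapping around): 0.128°, 292.142°, 67.730°.
Largest gap = 292.142° ⇒ minimal covering band is its complement: 360° − 292.142° = 67.858°.
Band runs from +142.936° eastward to -149.206°, crossing the antimeridian.

67.858°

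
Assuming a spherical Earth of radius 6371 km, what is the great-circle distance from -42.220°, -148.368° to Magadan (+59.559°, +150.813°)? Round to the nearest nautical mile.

6806 nmi

Δλ = 150.813 − -148.368 = 299.181°; wrapped into (−180°, 180°]: -60.819°.
Δφ = 59.559 − -42.220 = 101.779°.
a = sin²(Δφ/2) + cos φ₁ · cos φ₂ · sin²(Δλ/2) = 0.698203.
c = 2·atan2(√a, √(1−a)) = 1.97840 rad → d = 6371·c ≈ 12604.36 km ≈ 6805.81 nmi.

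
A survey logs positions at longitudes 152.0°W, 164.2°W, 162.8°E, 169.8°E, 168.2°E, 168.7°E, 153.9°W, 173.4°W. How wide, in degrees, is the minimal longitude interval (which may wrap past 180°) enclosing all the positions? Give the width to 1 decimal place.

45.2°

Sort the longitudes: -173.4°, -164.2°, -153.9°, -152.0°, +162.8°, +168.2°, +168.7°, +169.8°.
Eastward gaps between consecutive values (wrapping around): 9.2°, 10.3°, 1.9°, 314.8°, 5.4°, 0.5°, 1.1°, 16.8°.
Largest gap = 314.8° ⇒ minimal covering band is its complement: 360° − 314.8° = 45.2°.
Band runs from +162.8° eastward to -152.0°, crossing the antimeridian.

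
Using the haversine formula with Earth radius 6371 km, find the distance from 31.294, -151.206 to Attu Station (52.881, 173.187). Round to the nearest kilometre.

Δλ = 173.187 − -151.206 = 324.393°; wrapped into (−180°, 180°]: -35.607°.
Δφ = 52.881 − 31.294 = 21.587°.
a = sin²(Δφ/2) + cos φ₁ · cos φ₂ · sin²(Δλ/2) = 0.083278.
c = 2·atan2(√a, √(1−a)) = 0.58549 rad → d = 6371·c ≈ 3730.13 km.

3730 km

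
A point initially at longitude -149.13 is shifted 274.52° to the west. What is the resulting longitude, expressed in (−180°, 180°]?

Start at -149.13°; shift −274.52° → -423.65°.
-423.65° lies outside (−180°, 180°]; add 360° → -63.65°.

-63.65°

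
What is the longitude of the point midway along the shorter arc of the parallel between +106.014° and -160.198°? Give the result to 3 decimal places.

+152.908°

Signed shortest Δλ from +106.014° to -160.198° is +93.788°.
Midpoint longitude = +106.014° + (+93.788°)/2 = +106.014° + 46.894° = +152.908°.
(The naïve average (+106.014 + -160.198)/2 = -27.092° is on the wrong side of the globe.)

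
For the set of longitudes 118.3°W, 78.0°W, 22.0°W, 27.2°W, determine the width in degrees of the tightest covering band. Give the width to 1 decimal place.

Sort the longitudes: -118.3°, -78.0°, -27.2°, -22.0°.
Eastward gaps between consecutive values (wrapping around): 40.3°, 50.8°, 5.2°, 263.7°.
Largest gap = 263.7° ⇒ minimal covering band is its complement: 360° − 263.7° = 96.3°.
Band runs from -118.3° eastward to -22.0°.

96.3°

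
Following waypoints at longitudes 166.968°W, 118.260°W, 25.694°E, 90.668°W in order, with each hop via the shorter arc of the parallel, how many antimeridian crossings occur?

0

Leg 1: -166.968° → -118.260°, shortest Δλ = 48.708° (east) — does not cross 180°.
Leg 2: -118.260° → +25.694°, shortest Δλ = 143.954° (east) — does not cross 180°.
Leg 3: +25.694° → -90.668°, shortest Δλ = -116.362° (west) — does not cross 180°.
Total crossings: 0.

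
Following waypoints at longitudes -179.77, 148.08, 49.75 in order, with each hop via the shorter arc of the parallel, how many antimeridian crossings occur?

1

Leg 1: -179.77° → +148.08°, shortest Δλ = -32.15° (west) — crosses 180°.
Leg 2: +148.08° → +49.75°, shortest Δλ = -98.33° (west) — does not cross 180°.
Total crossings: 1.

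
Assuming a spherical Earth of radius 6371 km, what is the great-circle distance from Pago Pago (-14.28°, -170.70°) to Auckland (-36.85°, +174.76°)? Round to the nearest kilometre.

2894 km

Δλ = 174.76 − -170.70 = 345.46°; wrapped into (−180°, 180°]: -14.54°.
Δφ = -36.85 − -14.28 = -22.57°.
a = sin²(Δφ/2) + cos φ₁ · cos φ₂ · sin²(Δλ/2) = 0.050713.
c = 2·atan2(√a, √(1−a)) = 0.45429 rad → d = 6371·c ≈ 2894.26 km.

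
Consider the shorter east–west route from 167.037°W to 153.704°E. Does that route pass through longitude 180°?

Naïve |153.704 − -167.037| = 320.741° > 180°, so the shorter arc goes the other way round — across 180°.
Signed shortest Δλ = ((153.704 − -167.037 + 180) mod 360) − 180 = -39.259°.
Going west by 39.259° from -167.037° passes through 180° before reaching +153.704°.

Yes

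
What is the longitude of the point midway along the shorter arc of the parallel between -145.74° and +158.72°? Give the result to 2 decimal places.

-173.51°

Signed shortest Δλ from -145.74° to +158.72° is -55.54°.
Midpoint longitude = -145.74° + (-55.54°)/2 = -145.74° − 27.77° = -173.51°.
(The naïve average (-145.74 + +158.72)/2 = 6.49° is on the wrong side of the globe.)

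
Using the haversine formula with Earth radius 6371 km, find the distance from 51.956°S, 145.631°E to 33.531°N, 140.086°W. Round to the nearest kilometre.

Δλ = -140.086 − 145.631 = -285.717°; wrapped into (−180°, 180°]: 74.283°.
Δφ = 33.531 − -51.956 = 85.487°.
a = sin²(Δφ/2) + cos φ₁ · cos φ₂ · sin²(Δλ/2) = 0.647935.
c = 2·atan2(√a, √(1−a)) = 1.87116 rad → d = 6371·c ≈ 11921.17 km.

11921 km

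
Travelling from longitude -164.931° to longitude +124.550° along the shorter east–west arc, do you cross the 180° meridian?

Naïve |124.550 − -164.931| = 289.481° > 180°, so the shorter arc goes the other way round — across 180°.
Signed shortest Δλ = ((124.550 − -164.931 + 180) mod 360) − 180 = -70.519°.
Going west by 70.519° from -164.931° passes through 180° before reaching +124.550°.

Yes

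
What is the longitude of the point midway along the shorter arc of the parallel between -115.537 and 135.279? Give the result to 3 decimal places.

Signed shortest Δλ from -115.537° to +135.279° is -109.184°.
Midpoint longitude = -115.537° + (-109.184°)/2 = -115.537° − 54.592° = -170.129°.
(The naïve average (-115.537 + +135.279)/2 = 9.871° is on the wrong side of the globe.)

-170.129°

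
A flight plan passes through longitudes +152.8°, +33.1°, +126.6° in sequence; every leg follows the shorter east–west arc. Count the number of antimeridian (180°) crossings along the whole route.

Leg 1: +152.8° → +33.1°, shortest Δλ = -119.7° (west) — does not cross 180°.
Leg 2: +33.1° → +126.6°, shortest Δλ = 93.5° (east) — does not cross 180°.
Total crossings: 0.

0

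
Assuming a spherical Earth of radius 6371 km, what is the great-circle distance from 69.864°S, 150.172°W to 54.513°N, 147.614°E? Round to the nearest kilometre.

14697 km

Δλ = 147.614 − -150.172 = 297.786°; wrapped into (−180°, 180°]: -62.214°.
Δφ = 54.513 − -69.864 = 124.377°.
a = sin²(Δφ/2) + cos φ₁ · cos φ₂ · sin²(Δλ/2) = 0.835659.
c = 2·atan2(√a, √(1−a)) = 2.30678 rad → d = 6371·c ≈ 14696.51 km.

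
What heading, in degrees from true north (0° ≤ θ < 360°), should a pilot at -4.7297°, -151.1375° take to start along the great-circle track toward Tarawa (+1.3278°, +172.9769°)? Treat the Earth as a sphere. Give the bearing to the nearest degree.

279°

Δλ = 172.9769 − -151.1375 = 324.1144°; wrapped into (−180°, 180°]: -35.8856°.
θ = atan2( sin Δλ · cos φ₂ , cos φ₁ · sin φ₂ − sin φ₁ · cos φ₂ · cos Δλ )
  = atan2(-0.58601, 0.08988) = -81.280° → normalised to [0°, 360°): 278.720°.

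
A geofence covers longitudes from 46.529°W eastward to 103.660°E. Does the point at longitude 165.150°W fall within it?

No

Band width going east from -46.529° to +103.660°: ((103.660 − -46.529) mod 360) = 150.189°.
Offset of -165.150° east of the west edge: ((-165.150 − -46.529) mod 360) = 241.379°.
241.379° > 150.189° ⇒ outside.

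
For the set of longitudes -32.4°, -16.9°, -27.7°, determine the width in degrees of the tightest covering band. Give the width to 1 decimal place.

Sort the longitudes: -32.4°, -27.7°, -16.9°.
Eastward gaps between consecutive values (wrapping around): 4.7°, 10.8°, 344.5°.
Largest gap = 344.5° ⇒ minimal covering band is its complement: 360° − 344.5° = 15.5°.
Band runs from -32.4° eastward to -16.9°.

15.5°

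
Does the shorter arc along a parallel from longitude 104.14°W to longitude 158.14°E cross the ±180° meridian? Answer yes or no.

Yes

Naïve |158.14 − -104.14| = 262.28° > 180°, so the shorter arc goes the other way round — across 180°.
Signed shortest Δλ = ((158.14 − -104.14 + 180) mod 360) − 180 = -97.72°.
Going west by 97.72° from -104.14° passes through 180° before reaching +158.14°.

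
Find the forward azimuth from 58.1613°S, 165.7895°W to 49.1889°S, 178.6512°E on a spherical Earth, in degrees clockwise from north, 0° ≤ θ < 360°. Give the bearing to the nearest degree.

308°

Δλ = 178.6512 − -165.7895 = 344.4407°; wrapped into (−180°, 180°]: -15.5593°.
θ = atan2( sin Δλ · cos φ₂ , cos φ₁ · sin φ₂ − sin φ₁ · cos φ₂ · cos Δλ )
  = atan2(-0.17531, 0.13561) = -52.276° → normalised to [0°, 360°): 307.724°.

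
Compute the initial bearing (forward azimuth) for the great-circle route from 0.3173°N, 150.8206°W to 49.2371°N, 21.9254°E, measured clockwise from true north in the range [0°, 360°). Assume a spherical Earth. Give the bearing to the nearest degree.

Δλ = 21.9254 − -150.8206 = 172.7460°.
θ = atan2( sin Δλ · cos φ₂ , cos φ₁ · sin φ₂ − sin φ₁ · cos φ₂ · cos Δλ )
  = atan2(0.08244, 0.76099) = 6.183° → normalised to [0°, 360°): 6.183°.

6°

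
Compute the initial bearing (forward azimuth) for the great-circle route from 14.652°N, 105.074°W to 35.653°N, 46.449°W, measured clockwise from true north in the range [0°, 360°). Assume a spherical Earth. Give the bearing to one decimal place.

56.6°

Δλ = -46.449 − -105.074 = 58.625°.
θ = atan2( sin Δλ · cos φ₂ , cos φ₁ · sin φ₂ − sin φ₁ · cos φ₂ · cos Δλ )
  = atan2(0.69375, 0.45691) = 56.631° → normalised to [0°, 360°): 56.631°.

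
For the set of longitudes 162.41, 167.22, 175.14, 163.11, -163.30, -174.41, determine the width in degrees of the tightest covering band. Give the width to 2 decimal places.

34.29°

Sort the longitudes: -174.41°, -163.30°, +162.41°, +163.11°, +167.22°, +175.14°.
Eastward gaps between consecutive values (wrapping around): 11.11°, 325.71°, 0.70°, 4.11°, 7.92°, 10.45°.
Largest gap = 325.71° ⇒ minimal covering band is its complement: 360° − 325.71° = 34.29°.
Band runs from +162.41° eastward to -163.30°, crossing the antimeridian.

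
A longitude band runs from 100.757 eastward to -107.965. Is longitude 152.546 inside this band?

Band width going east from +100.757° to -107.965°: ((-107.965 − 100.757) mod 360) = 151.278°.
Offset of +152.546° east of the west edge: ((152.546 − 100.757) mod 360) = 51.789°.
51.789° ≤ 151.278° ⇒ inside.

Yes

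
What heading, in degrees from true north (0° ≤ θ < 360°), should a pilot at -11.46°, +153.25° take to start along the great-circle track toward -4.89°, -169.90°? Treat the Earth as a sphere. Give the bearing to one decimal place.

82.9°

Δλ = -169.90 − 153.25 = -323.15°; wrapped into (−180°, 180°]: 36.85°.
θ = atan2( sin Δλ · cos φ₂ , cos φ₁ · sin φ₂ − sin φ₁ · cos φ₂ · cos Δλ )
  = atan2(0.59754, 0.07487) = 82.859° → normalised to [0°, 360°): 82.859°.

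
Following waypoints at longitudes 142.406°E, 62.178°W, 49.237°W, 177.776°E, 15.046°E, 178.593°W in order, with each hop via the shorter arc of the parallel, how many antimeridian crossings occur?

3

Leg 1: +142.406° → -62.178°, shortest Δλ = 155.416° (east) — crosses 180°.
Leg 2: -62.178° → -49.237°, shortest Δλ = 12.941° (east) — does not cross 180°.
Leg 3: -49.237° → +177.776°, shortest Δλ = -132.987° (west) — crosses 180°.
Leg 4: +177.776° → +15.046°, shortest Δλ = -162.73° (west) — does not cross 180°.
Leg 5: +15.046° → -178.593°, shortest Δλ = 166.361° (east) — crosses 180°.
Total crossings: 3.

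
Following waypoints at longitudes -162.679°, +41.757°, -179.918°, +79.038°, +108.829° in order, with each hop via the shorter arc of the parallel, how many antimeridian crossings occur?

Leg 1: -162.679° → +41.757°, shortest Δλ = -155.564° (west) — crosses 180°.
Leg 2: +41.757° → -179.918°, shortest Δλ = 138.325° (east) — crosses 180°.
Leg 3: -179.918° → +79.038°, shortest Δλ = -101.044° (west) — crosses 180°.
Leg 4: +79.038° → +108.829°, shortest Δλ = 29.791° (east) — does not cross 180°.
Total crossings: 3.

3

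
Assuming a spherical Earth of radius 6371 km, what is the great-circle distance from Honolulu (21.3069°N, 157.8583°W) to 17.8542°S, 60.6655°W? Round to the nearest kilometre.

Δλ = -60.6655 − -157.8583 = 97.1928°.
Δφ = -17.8542 − 21.3069 = -39.1611°.
a = sin²(Δφ/2) + cos φ₁ · cos φ₂ · sin²(Δλ/2) = 0.611219.
c = 2·atan2(√a, √(1−a)) = 1.79511 rad → d = 6371·c ≈ 11436.65 km.

11437 km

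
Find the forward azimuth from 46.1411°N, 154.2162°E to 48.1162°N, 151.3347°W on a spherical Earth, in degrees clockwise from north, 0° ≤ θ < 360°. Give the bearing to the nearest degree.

67°

Δλ = -151.3347 − 154.2162 = -305.5509°; wrapped into (−180°, 180°]: 54.4491°.
θ = atan2( sin Δλ · cos φ₂ , cos φ₁ · sin φ₂ − sin φ₁ · cos φ₂ · cos Δλ )
  = atan2(0.54318, 0.23596) = 66.519° → normalised to [0°, 360°): 66.519°.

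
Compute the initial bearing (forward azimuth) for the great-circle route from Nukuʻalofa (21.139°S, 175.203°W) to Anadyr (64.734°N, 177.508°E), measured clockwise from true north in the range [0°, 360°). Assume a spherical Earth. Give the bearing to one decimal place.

356.9°

Δλ = 177.508 − -175.203 = 352.711°; wrapped into (−180°, 180°]: -7.289°.
θ = atan2( sin Δλ · cos φ₂ , cos φ₁ · sin φ₂ − sin φ₁ · cos φ₂ · cos Δλ )
  = atan2(-0.05415, 0.99616) = -3.112° → normalised to [0°, 360°): 356.888°.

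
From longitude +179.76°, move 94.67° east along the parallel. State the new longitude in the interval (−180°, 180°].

-85.57°

Start at +179.76°; shift +94.67° → +274.43°.
+274.43° lies outside (−180°, 180°]; subtract 360° → -85.57°.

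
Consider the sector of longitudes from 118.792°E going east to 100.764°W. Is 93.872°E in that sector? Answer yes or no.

Band width going east from +118.792° to -100.764°: ((-100.764 − 118.792) mod 360) = 140.444°.
Offset of +93.872° east of the west edge: ((93.872 − 118.792) mod 360) = 335.080°.
335.080° > 140.444° ⇒ outside.

No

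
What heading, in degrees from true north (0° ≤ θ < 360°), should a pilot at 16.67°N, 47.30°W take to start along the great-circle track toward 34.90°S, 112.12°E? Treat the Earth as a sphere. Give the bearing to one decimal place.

138.7°

Δλ = 112.12 − -47.30 = 159.42°.
θ = atan2( sin Δλ · cos φ₂ , cos φ₁ · sin φ₂ − sin φ₁ · cos φ₂ · cos Δλ )
  = atan2(0.28830, -0.32785) = 138.673° → normalised to [0°, 360°): 138.673°.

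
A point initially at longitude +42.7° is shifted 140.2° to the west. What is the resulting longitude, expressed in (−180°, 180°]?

-97.5°

Start at +42.7°; shift −140.2° → -97.5°.
-97.5° already lies in (−180°, 180°].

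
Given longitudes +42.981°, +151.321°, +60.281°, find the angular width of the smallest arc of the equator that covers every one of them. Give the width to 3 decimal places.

Sort the longitudes: +42.981°, +60.281°, +151.321°.
Eastward gaps between consecutive values (wrapping around): 17.300°, 91.040°, 251.660°.
Largest gap = 251.660° ⇒ minimal covering band is its complement: 360° − 251.660° = 108.340°.
Band runs from +42.981° eastward to +151.321°.

108.340°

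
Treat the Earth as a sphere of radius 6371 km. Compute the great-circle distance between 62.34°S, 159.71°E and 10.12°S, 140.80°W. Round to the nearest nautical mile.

Δλ = -140.80 − 159.71 = -300.51°; wrapped into (−180°, 180°]: 59.49°.
Δφ = -10.12 − -62.34 = 52.22°.
a = sin²(Δφ/2) + cos φ₁ · cos φ₂ · sin²(Δλ/2) = 0.306178.
c = 2·atan2(√a, √(1−a)) = 1.17272 rad → d = 6371·c ≈ 7471.41 km ≈ 4034.24 nmi.

4034 nmi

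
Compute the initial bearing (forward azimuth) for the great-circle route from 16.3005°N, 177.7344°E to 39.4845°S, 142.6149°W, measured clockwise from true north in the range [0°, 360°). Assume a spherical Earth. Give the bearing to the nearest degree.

Δλ = -142.6149 − 177.7344 = -320.3493°; wrapped into (−180°, 180°]: 39.6507°.
θ = atan2( sin Δλ · cos φ₂ , cos φ₁ · sin φ₂ − sin φ₁ · cos φ₂ · cos Δλ )
  = atan2(0.49249, -0.77710) = 147.635° → normalised to [0°, 360°): 147.635°.

148°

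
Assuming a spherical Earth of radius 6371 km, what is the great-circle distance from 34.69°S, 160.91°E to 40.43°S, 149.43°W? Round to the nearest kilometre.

4366 km

Δλ = -149.43 − 160.91 = -310.34°; wrapped into (−180°, 180°]: 49.66°.
Δφ = -40.43 − -34.69 = -5.74°.
a = sin²(Δφ/2) + cos φ₁ · cos φ₂ · sin²(Δλ/2) = 0.112876.
c = 2·atan2(√a, √(1−a)) = 0.68527 rad → d = 6371·c ≈ 4365.86 km.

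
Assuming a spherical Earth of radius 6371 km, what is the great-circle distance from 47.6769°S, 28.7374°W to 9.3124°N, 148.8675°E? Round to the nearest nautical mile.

Δλ = 148.8675 − -28.7374 = 177.6049°.
Δφ = 9.3124 − -47.6769 = 56.9893°.
a = sin²(Δφ/2) + cos φ₁ · cos φ₂ · sin²(Δλ/2) = 0.891749.
c = 2·atan2(√a, √(1−a)) = 2.47107 rad → d = 6371·c ≈ 15743.19 km ≈ 8500.64 nmi.

8501 nmi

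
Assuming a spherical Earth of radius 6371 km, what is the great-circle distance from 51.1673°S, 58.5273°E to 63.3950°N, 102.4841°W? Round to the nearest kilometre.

18254 km

Δλ = -102.4841 − 58.5273 = -161.0114°.
Δφ = 63.3950 − -51.1673 = 114.5623°.
a = sin²(Δφ/2) + cos φ₁ · cos φ₂ · sin²(Δλ/2) = 0.981016.
c = 2·atan2(√a, √(1−a)) = 2.86515 rad → d = 6371·c ≈ 18253.87 km.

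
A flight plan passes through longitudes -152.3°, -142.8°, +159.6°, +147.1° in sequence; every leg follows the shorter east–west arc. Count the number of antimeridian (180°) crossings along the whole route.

1

Leg 1: -152.3° → -142.8°, shortest Δλ = 9.5° (east) — does not cross 180°.
Leg 2: -142.8° → +159.6°, shortest Δλ = -57.6° (west) — crosses 180°.
Leg 3: +159.6° → +147.1°, shortest Δλ = -12.5° (west) — does not cross 180°.
Total crossings: 1.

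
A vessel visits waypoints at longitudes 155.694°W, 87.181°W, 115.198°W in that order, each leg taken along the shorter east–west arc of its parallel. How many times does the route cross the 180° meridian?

Leg 1: -155.694° → -87.181°, shortest Δλ = 68.513° (east) — does not cross 180°.
Leg 2: -87.181° → -115.198°, shortest Δλ = -28.017° (west) — does not cross 180°.
Total crossings: 0.

0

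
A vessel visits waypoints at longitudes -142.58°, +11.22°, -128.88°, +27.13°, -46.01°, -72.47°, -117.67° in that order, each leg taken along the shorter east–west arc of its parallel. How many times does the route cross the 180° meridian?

0

Leg 1: -142.58° → +11.22°, shortest Δλ = 153.8° (east) — does not cross 180°.
Leg 2: +11.22° → -128.88°, shortest Δλ = -140.1° (west) — does not cross 180°.
Leg 3: -128.88° → +27.13°, shortest Δλ = 156.01° (east) — does not cross 180°.
Leg 4: +27.13° → -46.01°, shortest Δλ = -73.14° (west) — does not cross 180°.
Leg 5: -46.01° → -72.47°, shortest Δλ = -26.46° (west) — does not cross 180°.
Leg 6: -72.47° → -117.67°, shortest Δλ = -45.2° (west) — does not cross 180°.
Total crossings: 0.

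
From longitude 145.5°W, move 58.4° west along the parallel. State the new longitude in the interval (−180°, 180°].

156.1°E

Start at -145.5°; shift −58.4° → -203.9°.
-203.9° lies outside (−180°, 180°]; add 360° → +156.1°.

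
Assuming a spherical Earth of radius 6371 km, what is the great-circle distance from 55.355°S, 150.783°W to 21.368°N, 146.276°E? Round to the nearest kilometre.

Δλ = 146.276 − -150.783 = 297.059°; wrapped into (−180°, 180°]: -62.941°.
Δφ = 21.368 − -55.355 = 76.723°.
a = sin²(Δφ/2) + cos φ₁ · cos φ₂ · sin²(Δλ/2) = 0.529460.
c = 2·atan2(√a, √(1−a)) = 1.62975 rad → d = 6371·c ≈ 10383.13 km.

10383 km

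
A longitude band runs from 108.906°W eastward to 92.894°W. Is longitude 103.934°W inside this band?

Band width going east from -108.906° to -92.894°: ((-92.894 − -108.906) mod 360) = 16.012°.
Offset of -103.934° east of the west edge: ((-103.934 − -108.906) mod 360) = 4.972°.
4.972° ≤ 16.012° ⇒ inside.

Yes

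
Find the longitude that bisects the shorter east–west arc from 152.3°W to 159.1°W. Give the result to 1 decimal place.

155.7°W

Signed shortest Δλ from -152.3° to -159.1° is -6.8°.
Midpoint longitude = -152.3° + (-6.8°)/2 = -152.3° − 3.4° = -155.7°.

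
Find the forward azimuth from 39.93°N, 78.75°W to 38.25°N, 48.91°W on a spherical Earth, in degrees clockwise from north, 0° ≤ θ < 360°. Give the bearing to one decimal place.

Δλ = -48.91 − -78.75 = 29.84°.
θ = atan2( sin Δλ · cos φ₂ , cos φ₁ · sin φ₂ − sin φ₁ · cos φ₂ · cos Δλ )
  = atan2(0.39076, 0.03751) = 84.517° → normalised to [0°, 360°): 84.517°.

84.5°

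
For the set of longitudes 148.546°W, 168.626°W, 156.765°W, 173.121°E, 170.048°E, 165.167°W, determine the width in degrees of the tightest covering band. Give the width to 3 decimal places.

41.406°

Sort the longitudes: -168.626°, -165.167°, -156.765°, -148.546°, +170.048°, +173.121°.
Eastward gaps between consecutive values (wrapping around): 3.459°, 8.402°, 8.219°, 318.594°, 3.073°, 18.253°.
Largest gap = 318.594° ⇒ minimal covering band is its complement: 360° − 318.594° = 41.406°.
Band runs from +170.048° eastward to -148.546°, crossing the antimeridian.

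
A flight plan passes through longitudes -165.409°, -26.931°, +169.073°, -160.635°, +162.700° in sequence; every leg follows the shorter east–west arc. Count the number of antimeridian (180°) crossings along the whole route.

Leg 1: -165.409° → -26.931°, shortest Δλ = 138.478° (east) — does not cross 180°.
Leg 2: -26.931° → +169.073°, shortest Δλ = -163.996° (west) — crosses 180°.
Leg 3: +169.073° → -160.635°, shortest Δλ = 30.292° (east) — crosses 180°.
Leg 4: -160.635° → +162.700°, shortest Δλ = -36.665° (west) — crosses 180°.
Total crossings: 3.

3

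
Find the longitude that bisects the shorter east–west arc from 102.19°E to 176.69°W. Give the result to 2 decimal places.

Signed shortest Δλ from +102.19° to -176.69° is +81.12°.
Midpoint longitude = +102.19° + (+81.12°)/2 = +102.19° + 40.56° = +142.75°.
(The naïve average (+102.19 + -176.69)/2 = -37.25° is on the wrong side of the globe.)

142.75°E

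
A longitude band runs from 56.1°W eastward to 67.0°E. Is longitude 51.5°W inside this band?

Band width going east from -56.1° to +67.0°: ((67.0 − -56.1) mod 360) = 123.1°.
Offset of -51.5° east of the west edge: ((-51.5 − -56.1) mod 360) = 4.6°.
4.6° ≤ 123.1° ⇒ inside.

Yes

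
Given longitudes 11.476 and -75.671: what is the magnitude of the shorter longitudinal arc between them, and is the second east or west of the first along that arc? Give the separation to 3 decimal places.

Raw difference: -75.671 − 11.476 = -87.147°.
Normalise into (−180°, 180°]: -87.147° stays -87.147°.
Negative ⇒ the second point lies to the west; separation 87.147°.

87.147° west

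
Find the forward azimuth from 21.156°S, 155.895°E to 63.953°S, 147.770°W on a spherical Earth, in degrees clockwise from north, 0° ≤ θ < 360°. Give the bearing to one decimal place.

154.0°

Δλ = -147.770 − 155.895 = -303.665°; wrapped into (−180°, 180°]: 56.335°.
θ = atan2( sin Δλ · cos φ₂ , cos φ₁ · sin φ₂ − sin φ₁ · cos φ₂ · cos Δλ )
  = atan2(0.36547, -0.75003) = 154.021° → normalised to [0°, 360°): 154.021°.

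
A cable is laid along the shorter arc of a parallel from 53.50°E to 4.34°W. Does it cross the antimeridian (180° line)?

Signed shortest Δλ = ((-4.34 − 53.50 + 180) mod 360) − 180 = -57.84°.
Going west by 57.84° from +53.50° reaches -4.34° without touching 180°.

No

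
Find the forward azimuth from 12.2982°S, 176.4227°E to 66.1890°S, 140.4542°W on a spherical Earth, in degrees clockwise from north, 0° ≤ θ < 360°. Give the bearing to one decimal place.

Δλ = -140.4542 − 176.4227 = -316.8769°; wrapped into (−180°, 180°]: 43.1231°.
θ = atan2( sin Δλ · cos φ₂ , cos φ₁ · sin φ₂ − sin φ₁ · cos φ₂ · cos Δλ )
  = atan2(0.27597, -0.83112) = 161.631° → normalised to [0°, 360°): 161.631°.

161.6°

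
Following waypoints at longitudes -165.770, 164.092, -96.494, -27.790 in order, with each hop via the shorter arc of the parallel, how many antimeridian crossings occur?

2

Leg 1: -165.770° → +164.092°, shortest Δλ = -30.138° (west) — crosses 180°.
Leg 2: +164.092° → -96.494°, shortest Δλ = 99.414° (east) — crosses 180°.
Leg 3: -96.494° → -27.790°, shortest Δλ = 68.704° (east) — does not cross 180°.
Total crossings: 2.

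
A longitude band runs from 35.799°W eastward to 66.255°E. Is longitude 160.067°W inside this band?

Band width going east from -35.799° to +66.255°: ((66.255 − -35.799) mod 360) = 102.054°.
Offset of -160.067° east of the west edge: ((-160.067 − -35.799) mod 360) = 235.732°.
235.732° > 102.054° ⇒ outside.

No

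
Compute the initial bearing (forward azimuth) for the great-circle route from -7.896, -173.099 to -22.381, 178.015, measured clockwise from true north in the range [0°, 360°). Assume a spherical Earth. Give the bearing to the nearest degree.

Δλ = 178.015 − -173.099 = 351.114°; wrapped into (−180°, 180°]: -8.886°.
θ = atan2( sin Δλ · cos φ₂ , cos φ₁ · sin φ₂ − sin φ₁ · cos φ₂ · cos Δλ )
  = atan2(-0.14283, -0.25165) = -150.421° → normalised to [0°, 360°): 209.579°.

210°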